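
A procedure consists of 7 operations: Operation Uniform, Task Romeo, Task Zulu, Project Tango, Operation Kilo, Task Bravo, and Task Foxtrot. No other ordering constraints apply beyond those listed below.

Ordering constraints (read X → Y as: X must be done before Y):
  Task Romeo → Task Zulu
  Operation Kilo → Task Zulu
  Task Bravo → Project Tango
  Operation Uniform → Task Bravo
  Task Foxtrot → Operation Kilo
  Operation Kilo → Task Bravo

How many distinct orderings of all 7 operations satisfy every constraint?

48

3 operations have no prerequisites (Operation Uniform, Task Romeo, Task Foxtrot), so any of them could come first.
Enumerating by repeatedly choosing an available operation (one whose prerequisites are all placed) gives 48 distinct complete orderings.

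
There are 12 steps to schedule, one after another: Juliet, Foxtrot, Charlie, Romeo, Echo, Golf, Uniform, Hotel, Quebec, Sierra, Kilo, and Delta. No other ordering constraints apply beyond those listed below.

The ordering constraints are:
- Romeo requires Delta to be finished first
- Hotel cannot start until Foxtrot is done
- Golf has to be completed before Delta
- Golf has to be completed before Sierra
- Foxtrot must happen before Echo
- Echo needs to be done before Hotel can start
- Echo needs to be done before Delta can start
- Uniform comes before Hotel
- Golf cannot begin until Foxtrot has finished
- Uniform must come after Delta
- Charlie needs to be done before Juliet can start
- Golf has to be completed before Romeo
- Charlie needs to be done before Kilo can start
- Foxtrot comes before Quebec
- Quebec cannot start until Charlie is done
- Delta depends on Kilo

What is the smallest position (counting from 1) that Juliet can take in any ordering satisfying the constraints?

The only step forced before Juliet (directly or transitively) is Charlie.
With 1 mandatory predecessor, the earliest Juliet can sit is position 1+1 = 2, and placing just that one first achieves it.

2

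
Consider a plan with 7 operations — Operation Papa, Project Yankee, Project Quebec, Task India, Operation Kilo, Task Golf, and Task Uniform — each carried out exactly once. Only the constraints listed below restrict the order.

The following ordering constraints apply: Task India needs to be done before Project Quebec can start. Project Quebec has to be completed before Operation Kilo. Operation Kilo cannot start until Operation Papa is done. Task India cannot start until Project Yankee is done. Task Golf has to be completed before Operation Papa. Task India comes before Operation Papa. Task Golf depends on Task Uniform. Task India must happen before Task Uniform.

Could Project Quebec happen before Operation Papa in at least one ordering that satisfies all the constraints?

Yes

The constraints leave Project Quebec and Operation Papa unordered relative to each other; nothing requires Operation Papa earlier.
So a valid ordering placing Project Quebec earlier than Operation Papa exists.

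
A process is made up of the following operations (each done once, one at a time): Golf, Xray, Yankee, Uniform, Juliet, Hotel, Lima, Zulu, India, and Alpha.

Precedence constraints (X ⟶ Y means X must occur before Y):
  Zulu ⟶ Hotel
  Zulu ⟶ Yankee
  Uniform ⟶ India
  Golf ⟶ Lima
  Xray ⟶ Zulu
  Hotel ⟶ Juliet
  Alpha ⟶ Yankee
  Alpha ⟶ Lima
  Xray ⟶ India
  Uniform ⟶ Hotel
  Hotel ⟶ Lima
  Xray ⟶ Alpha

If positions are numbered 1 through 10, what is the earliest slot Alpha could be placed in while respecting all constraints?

2

Working backwards through the constraints from Alpha, its only required predecessor is Xray.
With 1 mandatory predecessor, the earliest Alpha can sit is position 1+1 = 2, and placing just that one first achieves it.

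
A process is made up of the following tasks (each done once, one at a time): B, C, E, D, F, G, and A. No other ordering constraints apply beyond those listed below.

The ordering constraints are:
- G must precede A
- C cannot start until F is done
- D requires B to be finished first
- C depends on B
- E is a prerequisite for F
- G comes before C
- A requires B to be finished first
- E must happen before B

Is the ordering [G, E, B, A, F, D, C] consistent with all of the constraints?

Checking each listed constraint against this order: for instance, G is in position 1 and C in position 7, so that constraint holds — and the remaining constraints check out the same way.

Yes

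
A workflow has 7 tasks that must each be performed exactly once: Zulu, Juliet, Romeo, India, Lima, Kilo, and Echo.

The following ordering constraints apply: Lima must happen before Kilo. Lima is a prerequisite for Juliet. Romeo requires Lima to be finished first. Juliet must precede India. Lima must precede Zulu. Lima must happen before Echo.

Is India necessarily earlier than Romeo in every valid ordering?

No

Nothing in the constraints links India and Romeo; they are unordered relative to each other.
A valid ordering placing Romeo before India exists, so the answer is no.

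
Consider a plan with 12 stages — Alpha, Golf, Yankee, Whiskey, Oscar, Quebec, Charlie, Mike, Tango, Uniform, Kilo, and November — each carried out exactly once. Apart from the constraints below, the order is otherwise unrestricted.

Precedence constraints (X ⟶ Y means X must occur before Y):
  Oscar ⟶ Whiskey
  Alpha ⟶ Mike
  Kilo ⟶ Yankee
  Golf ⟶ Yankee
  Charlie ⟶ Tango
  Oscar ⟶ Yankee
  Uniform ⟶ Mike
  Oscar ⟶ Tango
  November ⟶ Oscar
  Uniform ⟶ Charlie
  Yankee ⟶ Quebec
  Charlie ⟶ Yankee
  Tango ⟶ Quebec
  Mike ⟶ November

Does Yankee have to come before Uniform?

No

The constraints actually force Uniform before Yankee (via Uniform → Charlie → Yankee), not the other way around.
So Yankee never precedes Uniform.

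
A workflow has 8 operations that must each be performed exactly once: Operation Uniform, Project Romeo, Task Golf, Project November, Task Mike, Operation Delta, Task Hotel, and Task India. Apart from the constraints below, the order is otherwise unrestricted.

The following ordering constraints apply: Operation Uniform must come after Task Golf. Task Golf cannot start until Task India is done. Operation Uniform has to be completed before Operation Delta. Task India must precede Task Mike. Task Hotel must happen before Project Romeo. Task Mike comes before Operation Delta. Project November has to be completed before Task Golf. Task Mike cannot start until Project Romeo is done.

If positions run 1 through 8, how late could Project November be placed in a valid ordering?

5

The operations that are forced after Project November, directly or by a chain of constraints, are Operation Uniform, Task Golf, Operation Delta. That's 3 operations.
With 3 mandatory successors out of 8 operations total, the latest slot for Project November is 8−3 = 5, and it's reachable by doing all non-successors before Project November.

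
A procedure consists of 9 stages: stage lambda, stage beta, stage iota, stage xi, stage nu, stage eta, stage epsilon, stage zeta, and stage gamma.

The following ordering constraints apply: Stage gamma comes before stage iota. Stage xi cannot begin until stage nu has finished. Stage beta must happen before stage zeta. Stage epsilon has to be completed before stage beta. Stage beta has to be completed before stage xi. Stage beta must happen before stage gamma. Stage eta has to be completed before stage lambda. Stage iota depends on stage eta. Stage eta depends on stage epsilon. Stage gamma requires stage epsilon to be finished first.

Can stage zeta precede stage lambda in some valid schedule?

No chain of constraints runs from stage lambda to stage zeta, so stage lambda is not required to come first.
That means at least one valid schedule has stage zeta before stage lambda.

Yes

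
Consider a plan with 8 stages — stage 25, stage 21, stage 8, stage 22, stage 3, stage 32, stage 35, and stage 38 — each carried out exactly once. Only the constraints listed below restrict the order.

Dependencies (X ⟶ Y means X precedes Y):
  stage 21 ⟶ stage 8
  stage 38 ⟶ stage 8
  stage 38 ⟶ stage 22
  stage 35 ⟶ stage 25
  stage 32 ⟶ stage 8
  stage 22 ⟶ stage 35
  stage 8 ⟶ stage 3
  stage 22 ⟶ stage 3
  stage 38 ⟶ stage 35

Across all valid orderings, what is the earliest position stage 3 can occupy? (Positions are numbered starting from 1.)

The stages that are forced before stage 3, directly or transitively, are stage 21, stage 8, stage 22, stage 32, stage 38. That's 5 stages.
With 5 mandatory predecessors, the earliest stage 3 can sit is position 5+1 = 6, and placing just those 5 first achieves it.

6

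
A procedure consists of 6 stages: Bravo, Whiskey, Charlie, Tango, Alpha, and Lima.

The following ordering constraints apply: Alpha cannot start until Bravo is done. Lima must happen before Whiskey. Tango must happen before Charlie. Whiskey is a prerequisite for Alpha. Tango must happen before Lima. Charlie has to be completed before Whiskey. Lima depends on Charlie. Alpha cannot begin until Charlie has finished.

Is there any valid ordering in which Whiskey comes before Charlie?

No

Following Charlie → Whiskey, Charlie must precede Whiskey in every valid ordering.
Hence Whiskey can never be scheduled before Charlie.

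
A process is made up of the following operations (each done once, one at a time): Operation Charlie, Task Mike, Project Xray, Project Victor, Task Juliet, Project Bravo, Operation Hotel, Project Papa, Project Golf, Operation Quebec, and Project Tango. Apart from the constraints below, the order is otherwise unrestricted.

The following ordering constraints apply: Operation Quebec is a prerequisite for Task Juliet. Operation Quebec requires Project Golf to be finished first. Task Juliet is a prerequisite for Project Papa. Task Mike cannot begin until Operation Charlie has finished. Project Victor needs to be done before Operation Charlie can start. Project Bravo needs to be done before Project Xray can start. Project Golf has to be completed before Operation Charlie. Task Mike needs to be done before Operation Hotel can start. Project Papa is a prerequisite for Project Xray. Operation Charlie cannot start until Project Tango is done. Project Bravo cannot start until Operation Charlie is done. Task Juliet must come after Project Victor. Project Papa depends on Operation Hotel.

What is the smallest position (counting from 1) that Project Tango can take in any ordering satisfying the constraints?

1

Nothing is required before Project Tango; it can be the very first operation.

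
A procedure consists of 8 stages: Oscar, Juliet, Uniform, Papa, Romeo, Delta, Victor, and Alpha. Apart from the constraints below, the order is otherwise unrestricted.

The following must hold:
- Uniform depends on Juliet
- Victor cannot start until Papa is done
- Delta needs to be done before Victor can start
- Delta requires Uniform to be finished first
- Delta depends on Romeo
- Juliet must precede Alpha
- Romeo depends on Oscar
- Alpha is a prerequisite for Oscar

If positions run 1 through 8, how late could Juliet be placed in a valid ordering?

2

The stages that are forced after Juliet, directly or by a chain of constraints, are Oscar, Uniform, Romeo, Delta, Victor, Alpha. That's 6 stages.
With 6 mandatory successors out of 8 stages total, the latest slot for Juliet is 8−6 = 2, and it's reachable by doing all non-successors before Juliet.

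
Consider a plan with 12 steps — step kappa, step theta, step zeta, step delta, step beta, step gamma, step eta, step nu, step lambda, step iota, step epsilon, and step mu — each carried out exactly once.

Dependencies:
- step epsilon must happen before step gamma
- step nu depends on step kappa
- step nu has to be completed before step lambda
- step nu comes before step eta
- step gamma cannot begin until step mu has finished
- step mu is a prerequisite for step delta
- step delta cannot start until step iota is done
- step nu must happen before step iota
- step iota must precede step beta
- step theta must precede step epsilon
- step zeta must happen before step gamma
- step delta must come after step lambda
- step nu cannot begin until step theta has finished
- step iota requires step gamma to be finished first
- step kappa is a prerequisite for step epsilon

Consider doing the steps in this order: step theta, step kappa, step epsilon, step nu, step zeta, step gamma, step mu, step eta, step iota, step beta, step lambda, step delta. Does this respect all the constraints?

No

The sequence places step gamma ahead of step mu.
But one of the constraints requires step mu before step gamma, so this ordering violates it.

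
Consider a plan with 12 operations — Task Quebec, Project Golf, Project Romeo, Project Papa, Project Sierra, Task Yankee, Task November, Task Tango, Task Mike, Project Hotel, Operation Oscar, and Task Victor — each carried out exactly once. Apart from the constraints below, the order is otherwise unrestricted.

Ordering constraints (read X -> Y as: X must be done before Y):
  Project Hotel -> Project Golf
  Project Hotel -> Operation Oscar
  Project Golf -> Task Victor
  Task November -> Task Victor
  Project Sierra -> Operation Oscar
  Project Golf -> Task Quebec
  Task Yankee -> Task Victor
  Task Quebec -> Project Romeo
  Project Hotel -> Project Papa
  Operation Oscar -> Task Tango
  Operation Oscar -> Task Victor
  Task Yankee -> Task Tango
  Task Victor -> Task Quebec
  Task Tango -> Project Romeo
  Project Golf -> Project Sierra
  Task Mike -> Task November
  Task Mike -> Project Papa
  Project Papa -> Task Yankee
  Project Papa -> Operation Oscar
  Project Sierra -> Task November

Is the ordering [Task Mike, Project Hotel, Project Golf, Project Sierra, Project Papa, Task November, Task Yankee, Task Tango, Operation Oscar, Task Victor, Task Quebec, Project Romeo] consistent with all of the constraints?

The sequence places Task Tango ahead of Operation Oscar.
Since Operation Oscar is required before Task Tango, the ordering is invalid.

No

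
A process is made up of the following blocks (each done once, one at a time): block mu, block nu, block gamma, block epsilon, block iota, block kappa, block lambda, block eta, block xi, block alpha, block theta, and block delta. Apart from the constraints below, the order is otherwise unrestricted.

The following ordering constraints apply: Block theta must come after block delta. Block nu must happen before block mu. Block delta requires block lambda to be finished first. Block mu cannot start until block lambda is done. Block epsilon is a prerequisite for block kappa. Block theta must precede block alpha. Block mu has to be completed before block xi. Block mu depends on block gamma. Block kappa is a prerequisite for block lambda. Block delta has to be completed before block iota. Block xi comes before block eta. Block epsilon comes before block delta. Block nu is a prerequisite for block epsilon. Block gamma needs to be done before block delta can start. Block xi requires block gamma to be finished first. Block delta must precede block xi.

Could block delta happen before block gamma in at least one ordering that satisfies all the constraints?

No

There is a dependency chain block gamma → block delta, so block delta always comes after block gamma.
Hence block delta can never be scheduled before block gamma.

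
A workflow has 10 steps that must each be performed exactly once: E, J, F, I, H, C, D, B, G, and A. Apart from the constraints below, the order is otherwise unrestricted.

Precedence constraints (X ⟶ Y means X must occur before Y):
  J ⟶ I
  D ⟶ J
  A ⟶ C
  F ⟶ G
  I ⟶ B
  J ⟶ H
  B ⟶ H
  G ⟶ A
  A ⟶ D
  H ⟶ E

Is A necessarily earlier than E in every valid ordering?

Chaining the stated constraints: A → D → J → H → E.
Hence A necessarily comes before E.

Yes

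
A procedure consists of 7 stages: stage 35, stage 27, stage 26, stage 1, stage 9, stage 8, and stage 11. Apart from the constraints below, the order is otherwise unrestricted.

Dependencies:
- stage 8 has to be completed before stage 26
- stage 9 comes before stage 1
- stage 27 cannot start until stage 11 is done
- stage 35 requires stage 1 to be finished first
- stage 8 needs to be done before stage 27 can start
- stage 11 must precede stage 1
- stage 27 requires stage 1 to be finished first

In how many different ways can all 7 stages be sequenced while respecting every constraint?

3 stages have no prerequisites (stage 9, stage 8, stage 11), so any of them could come first.
Enumerating by repeatedly choosing an available stage (one whose prerequisites are all placed) gives 76 distinct complete orderings.

76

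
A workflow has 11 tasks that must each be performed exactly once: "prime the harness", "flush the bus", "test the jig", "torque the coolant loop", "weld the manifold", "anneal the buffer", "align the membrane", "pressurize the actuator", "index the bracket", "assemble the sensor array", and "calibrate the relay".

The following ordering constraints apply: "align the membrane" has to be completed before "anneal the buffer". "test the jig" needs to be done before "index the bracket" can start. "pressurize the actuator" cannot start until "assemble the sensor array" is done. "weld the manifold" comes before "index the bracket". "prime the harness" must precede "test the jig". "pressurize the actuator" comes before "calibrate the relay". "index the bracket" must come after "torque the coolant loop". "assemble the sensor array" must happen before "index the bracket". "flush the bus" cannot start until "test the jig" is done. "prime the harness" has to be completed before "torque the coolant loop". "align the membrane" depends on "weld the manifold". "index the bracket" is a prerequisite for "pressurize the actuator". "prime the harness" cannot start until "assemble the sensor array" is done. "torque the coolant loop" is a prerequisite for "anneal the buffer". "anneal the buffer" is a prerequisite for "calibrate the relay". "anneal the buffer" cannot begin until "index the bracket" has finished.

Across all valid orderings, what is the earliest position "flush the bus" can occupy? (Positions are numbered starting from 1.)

4

Working backwards through the constraints from "flush the bus", its full set of required predecessors is "prime the harness", "test the jig", "assemble the sensor array" — 3 of them.
With 3 mandatory predecessors, the earliest "flush the bus" can sit is position 3+1 = 4, and placing just those 3 first achieves it.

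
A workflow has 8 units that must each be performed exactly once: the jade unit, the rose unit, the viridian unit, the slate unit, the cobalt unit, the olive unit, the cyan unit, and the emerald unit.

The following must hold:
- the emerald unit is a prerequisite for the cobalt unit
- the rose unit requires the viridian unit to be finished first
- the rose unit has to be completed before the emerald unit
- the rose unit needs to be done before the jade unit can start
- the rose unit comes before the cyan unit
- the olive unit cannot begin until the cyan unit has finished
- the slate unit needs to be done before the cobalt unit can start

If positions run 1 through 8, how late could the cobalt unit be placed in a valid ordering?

Nothing depends on the cobalt unit, so it can be the final unit, position 8.

8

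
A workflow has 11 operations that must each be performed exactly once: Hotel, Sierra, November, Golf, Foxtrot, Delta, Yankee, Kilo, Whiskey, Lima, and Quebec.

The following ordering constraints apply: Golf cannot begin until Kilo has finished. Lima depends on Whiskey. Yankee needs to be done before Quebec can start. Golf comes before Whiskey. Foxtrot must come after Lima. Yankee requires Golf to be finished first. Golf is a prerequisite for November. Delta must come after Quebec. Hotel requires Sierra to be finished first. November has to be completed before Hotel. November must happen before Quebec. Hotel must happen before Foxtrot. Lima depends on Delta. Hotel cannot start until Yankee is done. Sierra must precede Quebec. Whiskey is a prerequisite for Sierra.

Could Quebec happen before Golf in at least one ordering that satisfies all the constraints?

There is a dependency chain Golf → November → Quebec, so Quebec always comes after Golf.
So no valid ordering can have Quebec before Golf.

No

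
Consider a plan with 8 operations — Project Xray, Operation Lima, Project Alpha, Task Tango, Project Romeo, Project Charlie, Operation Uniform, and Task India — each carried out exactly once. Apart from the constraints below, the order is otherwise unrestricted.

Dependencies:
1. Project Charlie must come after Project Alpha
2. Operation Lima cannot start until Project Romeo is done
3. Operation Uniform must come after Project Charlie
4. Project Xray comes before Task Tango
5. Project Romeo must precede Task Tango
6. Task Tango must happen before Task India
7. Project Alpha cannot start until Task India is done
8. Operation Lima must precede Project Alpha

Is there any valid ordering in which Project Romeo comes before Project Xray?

Nothing in the constraints forces Project Xray before Project Romeo — there is no chain from Project Xray to Project Romeo.
So a valid ordering placing Project Romeo earlier than Project Xray exists.

Yes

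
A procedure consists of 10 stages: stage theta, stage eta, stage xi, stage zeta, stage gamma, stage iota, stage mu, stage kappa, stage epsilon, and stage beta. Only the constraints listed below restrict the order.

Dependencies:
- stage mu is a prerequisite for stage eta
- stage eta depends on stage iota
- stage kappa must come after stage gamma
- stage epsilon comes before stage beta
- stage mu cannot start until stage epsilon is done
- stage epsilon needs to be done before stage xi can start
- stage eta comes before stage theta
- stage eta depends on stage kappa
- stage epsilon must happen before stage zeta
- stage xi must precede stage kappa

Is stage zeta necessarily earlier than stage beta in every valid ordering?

No

No chain of constraints connects stage zeta to stage beta in either direction.
So stage zeta can come before stage beta or after — it is not forced.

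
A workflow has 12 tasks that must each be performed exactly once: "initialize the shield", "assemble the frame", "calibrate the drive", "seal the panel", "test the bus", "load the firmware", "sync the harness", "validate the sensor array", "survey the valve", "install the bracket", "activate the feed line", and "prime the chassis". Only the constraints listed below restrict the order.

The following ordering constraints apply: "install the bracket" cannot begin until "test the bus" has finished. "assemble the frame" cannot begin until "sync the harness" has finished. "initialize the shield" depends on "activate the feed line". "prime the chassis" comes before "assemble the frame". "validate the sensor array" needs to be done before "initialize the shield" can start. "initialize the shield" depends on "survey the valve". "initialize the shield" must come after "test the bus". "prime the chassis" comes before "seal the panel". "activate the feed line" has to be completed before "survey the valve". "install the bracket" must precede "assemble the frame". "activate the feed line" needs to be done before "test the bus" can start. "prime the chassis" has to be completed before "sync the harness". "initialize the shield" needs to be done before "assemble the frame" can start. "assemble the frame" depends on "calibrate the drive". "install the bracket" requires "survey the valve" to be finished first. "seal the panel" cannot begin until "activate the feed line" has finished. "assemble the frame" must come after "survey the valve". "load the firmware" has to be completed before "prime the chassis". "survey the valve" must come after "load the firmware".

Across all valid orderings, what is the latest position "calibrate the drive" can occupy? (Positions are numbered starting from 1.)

Following the constraints forward from "calibrate the drive", its only required successor is "assemble the frame".
So at least 1 task follows "calibrate the drive", putting "calibrate the drive" no later than position 11. That position is achievable by scheduling everything else first.

11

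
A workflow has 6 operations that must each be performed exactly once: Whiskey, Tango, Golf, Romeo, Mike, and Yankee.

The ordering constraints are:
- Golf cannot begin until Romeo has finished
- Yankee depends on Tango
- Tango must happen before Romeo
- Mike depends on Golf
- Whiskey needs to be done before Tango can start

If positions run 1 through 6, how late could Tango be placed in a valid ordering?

The operations that are forced after Tango, directly or by a chain of constraints, are Golf, Romeo, Mike, Yankee. That's 4 operations.
So at least 4 operations follow Tango, putting Tango no later than position 2. That position is achievable by scheduling everything else first.

2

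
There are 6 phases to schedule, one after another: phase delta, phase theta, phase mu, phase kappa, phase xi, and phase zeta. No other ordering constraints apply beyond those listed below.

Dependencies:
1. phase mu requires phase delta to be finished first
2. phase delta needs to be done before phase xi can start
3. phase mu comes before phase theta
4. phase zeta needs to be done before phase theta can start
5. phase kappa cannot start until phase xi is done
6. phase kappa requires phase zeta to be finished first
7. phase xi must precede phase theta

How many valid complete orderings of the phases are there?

2 phases have no prerequisites (phase delta, phase zeta), so any of them could come first.
Counting all ways to extend the partial order to a total order gives 19.

19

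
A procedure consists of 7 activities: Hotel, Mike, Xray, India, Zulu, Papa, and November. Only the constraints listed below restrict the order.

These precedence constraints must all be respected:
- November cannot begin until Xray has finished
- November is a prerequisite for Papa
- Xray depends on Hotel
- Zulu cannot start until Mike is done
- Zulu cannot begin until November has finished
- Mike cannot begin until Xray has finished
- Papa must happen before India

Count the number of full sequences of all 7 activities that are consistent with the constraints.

9

Only Hotel has no prerequisites, so it must go first.
Counting all ways to extend the partial order to a total order gives 9.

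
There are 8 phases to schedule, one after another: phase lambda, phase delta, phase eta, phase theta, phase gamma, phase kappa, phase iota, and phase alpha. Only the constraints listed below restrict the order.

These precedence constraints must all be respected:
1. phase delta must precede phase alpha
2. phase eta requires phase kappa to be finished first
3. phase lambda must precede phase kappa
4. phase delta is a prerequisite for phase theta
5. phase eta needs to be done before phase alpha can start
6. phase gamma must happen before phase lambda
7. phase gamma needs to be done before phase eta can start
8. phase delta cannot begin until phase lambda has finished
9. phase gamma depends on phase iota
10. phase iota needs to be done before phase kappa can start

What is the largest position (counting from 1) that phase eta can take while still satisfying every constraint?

The only phase forced after phase eta (directly or by a chain) is phase alpha.
So at least 1 phase follows phase eta, putting phase eta no later than position 7. That position is achievable by scheduling everything else first.

7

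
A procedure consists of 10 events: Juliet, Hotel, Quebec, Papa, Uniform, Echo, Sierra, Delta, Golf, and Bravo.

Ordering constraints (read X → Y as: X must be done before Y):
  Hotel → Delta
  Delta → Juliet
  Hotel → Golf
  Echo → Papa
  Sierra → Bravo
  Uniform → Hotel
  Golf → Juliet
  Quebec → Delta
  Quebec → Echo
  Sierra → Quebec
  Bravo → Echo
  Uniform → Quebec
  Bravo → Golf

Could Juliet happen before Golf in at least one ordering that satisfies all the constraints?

No

The constraints give a chain Golf → Juliet, which forces Golf before Juliet.
So no valid ordering can have Juliet before Golf.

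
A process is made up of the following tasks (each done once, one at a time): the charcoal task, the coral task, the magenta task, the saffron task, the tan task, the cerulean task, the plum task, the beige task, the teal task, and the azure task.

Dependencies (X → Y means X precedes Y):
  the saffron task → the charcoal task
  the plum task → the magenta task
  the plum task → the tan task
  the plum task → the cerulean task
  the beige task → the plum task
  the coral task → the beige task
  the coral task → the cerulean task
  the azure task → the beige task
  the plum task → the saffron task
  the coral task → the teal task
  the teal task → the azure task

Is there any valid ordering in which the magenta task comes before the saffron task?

Yes

Nothing in the constraints forces the saffron task before the magenta task — there is no chain from the saffron task to the magenta task.
That means at least one valid schedule has the magenta task before the saffron task.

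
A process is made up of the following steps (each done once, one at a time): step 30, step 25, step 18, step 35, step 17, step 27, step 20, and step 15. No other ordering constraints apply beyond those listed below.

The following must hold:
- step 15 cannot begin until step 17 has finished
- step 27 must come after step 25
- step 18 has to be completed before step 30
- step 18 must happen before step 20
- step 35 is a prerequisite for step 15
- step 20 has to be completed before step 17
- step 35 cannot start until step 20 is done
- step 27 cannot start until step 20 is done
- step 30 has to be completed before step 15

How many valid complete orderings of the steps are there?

194

The steps with no prerequisites are step 25, step 18; any of them can be placed first.
Systematically extending each partial ordering one step at a time and counting, there are 194 complete orderings.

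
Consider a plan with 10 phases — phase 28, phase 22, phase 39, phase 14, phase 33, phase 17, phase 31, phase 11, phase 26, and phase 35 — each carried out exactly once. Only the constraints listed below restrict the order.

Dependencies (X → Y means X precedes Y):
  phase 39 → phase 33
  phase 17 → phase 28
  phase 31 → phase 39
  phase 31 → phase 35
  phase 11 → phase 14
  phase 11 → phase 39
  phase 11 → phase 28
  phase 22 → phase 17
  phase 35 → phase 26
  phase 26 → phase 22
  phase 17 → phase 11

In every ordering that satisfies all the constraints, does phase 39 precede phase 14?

No

Phase 39 and phase 14 are not related by any chain of constraints.
So phase 39 can come before phase 14 or after — it is not forced.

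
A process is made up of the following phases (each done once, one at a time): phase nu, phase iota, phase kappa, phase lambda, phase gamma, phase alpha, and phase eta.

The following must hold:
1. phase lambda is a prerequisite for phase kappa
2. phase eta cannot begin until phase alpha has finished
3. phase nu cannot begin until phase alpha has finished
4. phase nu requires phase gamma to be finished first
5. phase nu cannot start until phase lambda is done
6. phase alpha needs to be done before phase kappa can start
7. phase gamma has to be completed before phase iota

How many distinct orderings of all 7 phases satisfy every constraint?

250

The phases with no prerequisites are phase lambda, phase gamma, phase alpha; any of them can be placed first.
Systematically extending each partial ordering one phase at a time and counting, there are 250 complete orderings.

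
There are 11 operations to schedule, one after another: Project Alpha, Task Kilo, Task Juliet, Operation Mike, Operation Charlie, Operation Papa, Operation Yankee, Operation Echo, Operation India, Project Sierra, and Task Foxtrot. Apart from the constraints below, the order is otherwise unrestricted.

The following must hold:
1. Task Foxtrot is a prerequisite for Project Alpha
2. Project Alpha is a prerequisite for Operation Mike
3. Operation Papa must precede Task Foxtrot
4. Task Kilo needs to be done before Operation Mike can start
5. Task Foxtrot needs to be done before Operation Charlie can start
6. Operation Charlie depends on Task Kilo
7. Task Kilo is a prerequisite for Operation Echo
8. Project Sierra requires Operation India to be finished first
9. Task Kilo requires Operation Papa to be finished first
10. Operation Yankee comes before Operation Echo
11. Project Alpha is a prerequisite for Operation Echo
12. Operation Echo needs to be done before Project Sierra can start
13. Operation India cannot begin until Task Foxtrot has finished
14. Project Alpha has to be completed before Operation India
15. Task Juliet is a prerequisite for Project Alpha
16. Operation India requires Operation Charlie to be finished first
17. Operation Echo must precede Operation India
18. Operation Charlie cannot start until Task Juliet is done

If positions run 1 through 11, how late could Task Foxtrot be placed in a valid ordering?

The operations that are forced after Task Foxtrot, directly or by a chain of constraints, are Project Alpha, Operation Mike, Operation Charlie, Operation Echo, Operation India, Project Sierra. That's 6 operations.
With 6 mandatory successors out of 11 operations total, the latest slot for Task Foxtrot is 11−6 = 5, and it's reachable by doing all non-successors before Task Foxtrot.

5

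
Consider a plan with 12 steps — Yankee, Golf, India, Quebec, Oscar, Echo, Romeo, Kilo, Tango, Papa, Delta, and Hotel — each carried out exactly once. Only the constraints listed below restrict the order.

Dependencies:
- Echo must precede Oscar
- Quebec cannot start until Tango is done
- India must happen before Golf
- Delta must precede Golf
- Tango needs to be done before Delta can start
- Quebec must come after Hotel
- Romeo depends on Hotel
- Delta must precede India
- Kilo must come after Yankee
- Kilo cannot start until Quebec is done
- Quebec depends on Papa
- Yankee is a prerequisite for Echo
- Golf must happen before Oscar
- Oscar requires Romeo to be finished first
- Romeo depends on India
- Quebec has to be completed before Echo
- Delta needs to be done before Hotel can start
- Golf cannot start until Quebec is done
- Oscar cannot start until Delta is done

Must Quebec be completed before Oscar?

Chaining the stated constraints: Quebec → Golf → Oscar.
So Quebec must precede Oscar in any valid ordering.

Yes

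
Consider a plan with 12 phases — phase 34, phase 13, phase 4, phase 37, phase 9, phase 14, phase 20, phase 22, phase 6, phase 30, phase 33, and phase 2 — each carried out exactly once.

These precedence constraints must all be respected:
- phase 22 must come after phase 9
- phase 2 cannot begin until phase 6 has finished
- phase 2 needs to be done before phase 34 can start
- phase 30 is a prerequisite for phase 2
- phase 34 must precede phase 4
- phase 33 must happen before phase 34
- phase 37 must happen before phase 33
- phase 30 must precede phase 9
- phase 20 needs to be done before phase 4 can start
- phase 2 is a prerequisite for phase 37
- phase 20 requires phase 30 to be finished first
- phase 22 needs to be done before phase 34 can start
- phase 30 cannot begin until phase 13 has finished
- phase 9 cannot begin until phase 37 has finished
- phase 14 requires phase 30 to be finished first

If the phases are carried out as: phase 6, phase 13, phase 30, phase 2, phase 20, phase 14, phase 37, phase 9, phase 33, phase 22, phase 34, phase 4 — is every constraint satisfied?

Every stated constraint is respected: phase 2 sits at position 4, ahead of phase 34 at position 11, and each of the other listed pairs likewise has the predecessor earlier in the sequence.

Yes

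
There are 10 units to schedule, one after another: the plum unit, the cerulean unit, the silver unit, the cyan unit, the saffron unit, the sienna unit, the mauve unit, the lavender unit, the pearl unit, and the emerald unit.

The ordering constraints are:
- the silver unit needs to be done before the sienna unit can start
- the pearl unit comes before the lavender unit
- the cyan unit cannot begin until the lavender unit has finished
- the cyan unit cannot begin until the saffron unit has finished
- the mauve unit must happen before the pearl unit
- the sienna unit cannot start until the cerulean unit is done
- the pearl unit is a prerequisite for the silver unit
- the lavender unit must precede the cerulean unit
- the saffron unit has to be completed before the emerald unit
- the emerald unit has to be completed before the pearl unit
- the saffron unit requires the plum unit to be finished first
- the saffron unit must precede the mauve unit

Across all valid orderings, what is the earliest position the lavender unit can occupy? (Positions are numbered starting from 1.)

6

The units that are forced before the lavender unit, directly or transitively, are the plum unit, the saffron unit, the mauve unit, the pearl unit, the emerald unit. That's 5 units.
With 5 mandatory predecessors, the earliest the lavender unit can sit is position 5+1 = 6, and placing just those 5 first achieves it.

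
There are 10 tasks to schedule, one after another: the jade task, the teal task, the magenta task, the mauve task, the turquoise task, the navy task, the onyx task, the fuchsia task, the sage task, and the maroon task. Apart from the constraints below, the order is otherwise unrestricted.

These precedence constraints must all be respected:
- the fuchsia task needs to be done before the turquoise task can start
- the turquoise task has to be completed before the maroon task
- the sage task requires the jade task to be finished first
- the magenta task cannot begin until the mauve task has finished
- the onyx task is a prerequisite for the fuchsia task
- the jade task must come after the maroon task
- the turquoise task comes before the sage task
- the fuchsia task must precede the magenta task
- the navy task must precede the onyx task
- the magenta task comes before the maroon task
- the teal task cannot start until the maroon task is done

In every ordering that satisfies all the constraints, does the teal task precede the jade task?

No

The teal task and the jade task are not related by any chain of constraints.
So the teal task can come before the jade task or after — it is not forced.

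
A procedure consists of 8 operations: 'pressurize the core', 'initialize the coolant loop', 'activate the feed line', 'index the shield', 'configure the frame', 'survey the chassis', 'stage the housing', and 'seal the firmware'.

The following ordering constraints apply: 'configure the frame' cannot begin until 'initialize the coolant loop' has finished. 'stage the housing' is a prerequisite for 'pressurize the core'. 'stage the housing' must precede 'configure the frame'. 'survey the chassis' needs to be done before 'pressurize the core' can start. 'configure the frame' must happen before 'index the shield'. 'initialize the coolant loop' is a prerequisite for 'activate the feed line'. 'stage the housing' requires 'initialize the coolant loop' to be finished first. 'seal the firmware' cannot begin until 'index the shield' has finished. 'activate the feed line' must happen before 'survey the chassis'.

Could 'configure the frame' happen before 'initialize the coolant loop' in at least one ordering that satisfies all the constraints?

No

Following 'initialize the coolant loop' → 'configure the frame', 'initialize the coolant loop' must precede 'configure the frame' in every valid ordering.
So no valid ordering can have 'configure the frame' before 'initialize the coolant loop'.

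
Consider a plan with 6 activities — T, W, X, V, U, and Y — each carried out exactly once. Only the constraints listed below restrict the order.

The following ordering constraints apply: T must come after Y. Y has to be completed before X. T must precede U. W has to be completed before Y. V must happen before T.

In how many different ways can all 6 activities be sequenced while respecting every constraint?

2 activities have no prerequisites (W, V), so any of them could come first.
Enumerating by repeatedly choosing an available activity (one whose prerequisites are all placed) gives 10 distinct complete orderings.

10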